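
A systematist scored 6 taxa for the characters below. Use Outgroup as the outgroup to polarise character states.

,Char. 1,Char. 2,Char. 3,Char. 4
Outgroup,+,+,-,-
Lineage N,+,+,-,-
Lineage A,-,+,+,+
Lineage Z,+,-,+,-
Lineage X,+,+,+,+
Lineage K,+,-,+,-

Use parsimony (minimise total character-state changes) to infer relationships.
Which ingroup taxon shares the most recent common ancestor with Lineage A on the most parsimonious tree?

Character polarity is set by the outgroup: the derived state is whichever differs from the outgroup's state, so for Char. 1, Char. 2 the derived state is '-', and for the remaining characters it is '+'.
Char. 1 (derived state '-') is unique to Lineage A (autapomorphy; uninformative for grouping).
Char. 2: derived state '-' in Lineage K and Lineage Z only — synapomorphy for {Lineage K, Lineage Z}.
Char. 3 (derived state '+') is shared by Lineage A, Lineage K, Lineage X, and Lineage Z — a synapomorphy uniting that clade.
Char. 4 (derived state '+') is shared by Lineage A and Lineage X — a synapomorphy uniting that clade.
Most parsimonious ingroup topology: (Lineage N,((Lineage A,Lineage X),(Lineage Z,Lineage K))).
Lineage A and Lineage X form a cherry on this tree, so they are sister taxa.

Lineage X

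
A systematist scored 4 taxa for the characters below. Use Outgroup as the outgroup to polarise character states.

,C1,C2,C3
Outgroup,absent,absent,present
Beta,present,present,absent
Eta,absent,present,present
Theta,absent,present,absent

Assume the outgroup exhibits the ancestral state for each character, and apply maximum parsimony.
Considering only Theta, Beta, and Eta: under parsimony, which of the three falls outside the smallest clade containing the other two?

Character polarity is set by the outgroup: the derived state is whichever differs from the outgroup's state, so for C3 the derived state is 'absent', and for the remaining characters it is 'present'.
C1 (derived state 'present') is unique to Beta (autapomorphy; uninformative for grouping).
All ingroup taxa share the derived state 'present' for C2; it defines the ingroup but does not resolve relationships within it.
Only Beta and Theta show the derived state 'absent' for C3, supporting them as a clade.
Most parsimonious ingroup topology: ((Beta,Theta),Eta).
Theta and Beta share a more recent common ancestor with each other than either does with Eta, so Eta is the least closely related of the three.

Eta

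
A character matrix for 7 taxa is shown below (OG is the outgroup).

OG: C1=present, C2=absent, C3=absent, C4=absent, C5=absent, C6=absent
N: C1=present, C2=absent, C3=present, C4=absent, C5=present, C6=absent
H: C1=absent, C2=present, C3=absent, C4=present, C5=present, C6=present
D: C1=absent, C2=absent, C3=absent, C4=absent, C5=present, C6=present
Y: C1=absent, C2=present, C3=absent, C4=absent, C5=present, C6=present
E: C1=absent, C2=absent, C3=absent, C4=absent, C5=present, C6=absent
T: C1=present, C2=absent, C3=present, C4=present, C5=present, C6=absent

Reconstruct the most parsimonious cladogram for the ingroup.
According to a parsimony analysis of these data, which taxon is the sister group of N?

T

Character polarity is set by the outgroup: the derived state is whichever differs from the outgroup's state, so for C1 the derived state is 'absent', and for the remaining characters it is 'present'.
C1 (derived state 'absent') is shared by D, E, H, and Y — a synapomorphy uniting that clade.
C2: derived state 'present' in H and Y only — synapomorphy for {H, Y}.
C3: derived state 'present' in N and T only — synapomorphy for {N, T}.
C4 (state 'present') occurs in H and T but conflicts with the nesting implied by the other characters — most parsimoniously interpreted as homoplasy.
C5 (derived state 'present') is shared by all ingroup taxa — unites the whole ingroup.
C6: derived state 'present' in D, H, and Y only — synapomorphy for {D, H, Y}.
Most parsimonious ingroup topology: ((N,T),(((H,Y),D),E)).
N and T form a cherry on this tree, so they are sister taxa.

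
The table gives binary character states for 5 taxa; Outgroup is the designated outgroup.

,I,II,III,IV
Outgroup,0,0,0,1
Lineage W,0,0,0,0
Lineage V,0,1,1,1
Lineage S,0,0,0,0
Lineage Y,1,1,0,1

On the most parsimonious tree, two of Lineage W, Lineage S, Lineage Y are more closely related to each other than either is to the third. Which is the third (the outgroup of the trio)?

Lineage Y

Character polarity is set by the outgroup: the derived state is whichever differs from the outgroup's state, so for IV the derived state is '0', and for the remaining characters it is '1'.
I (derived state '1') is unique to Lineage Y (autapomorphy; uninformative for grouping).
II (derived state '1') is shared by Lineage V and Lineage Y — a synapomorphy uniting that clade.
III: derived state '1' in Lineage V only — an autapomorphy, so it tells us nothing about relationships among taxa.
IV (derived state '0') is shared by Lineage S and Lineage W — a synapomorphy uniting that clade.
Most parsimonious ingroup topology: ((Lineage W,Lineage S),(Lineage V,Lineage Y)).
Lineage W and Lineage S share a more recent common ancestor with each other than either does with Lineage Y, so Lineage Y is the least closely related of the three.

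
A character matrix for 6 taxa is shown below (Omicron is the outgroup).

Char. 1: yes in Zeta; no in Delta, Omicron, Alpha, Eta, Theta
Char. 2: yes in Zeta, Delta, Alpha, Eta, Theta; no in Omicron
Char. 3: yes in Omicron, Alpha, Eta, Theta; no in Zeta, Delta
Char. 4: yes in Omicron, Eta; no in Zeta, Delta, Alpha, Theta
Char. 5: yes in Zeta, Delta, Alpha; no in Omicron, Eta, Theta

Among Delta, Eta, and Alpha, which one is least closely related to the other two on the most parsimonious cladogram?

Character polarity is set by the outgroup: the derived state is whichever differs from the outgroup's state, so for Char. 3, Char. 4 the derived state is 'no', and for the remaining characters it is 'yes'.
Char. 1 (derived state 'yes') is unique to Zeta (autapomorphy; uninformative for grouping).
All ingroup taxa share the derived state 'yes' for Char. 2; it defines the ingroup but does not resolve relationships within it.
Char. 3 (derived state 'no') is shared by Delta and Zeta — a synapomorphy uniting that clade.
Only Alpha, Delta, Theta, and Zeta show the derived state 'no' for Char. 4, supporting them as a clade.
Char. 5 (derived state 'yes') is shared by Alpha, Delta, and Zeta — a synapomorphy uniting that clade.
Most parsimonious ingroup topology: ((((Zeta,Delta),Alpha),Theta),Eta).
Delta and Alpha share a more recent common ancestor with each other than either does with Eta, so Eta is the least closely related of the three.

Eta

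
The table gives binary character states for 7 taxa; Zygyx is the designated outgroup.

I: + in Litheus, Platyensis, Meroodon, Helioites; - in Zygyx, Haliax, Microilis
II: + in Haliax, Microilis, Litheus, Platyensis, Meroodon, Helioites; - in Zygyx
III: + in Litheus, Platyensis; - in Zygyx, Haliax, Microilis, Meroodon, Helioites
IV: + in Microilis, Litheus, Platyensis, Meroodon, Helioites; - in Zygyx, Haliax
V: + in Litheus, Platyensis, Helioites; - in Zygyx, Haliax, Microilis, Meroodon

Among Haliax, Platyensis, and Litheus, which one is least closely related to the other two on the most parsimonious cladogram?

Haliax

The outgroup has state '-' for every character, so '+' is the derived state throughout.
I: derived state '+' in Helioites, Litheus, Meroodon, and Platyensis only — synapomorphy for {Helioites, Litheus, Meroodon, Platyensis}.
All ingroup taxa share the derived state '+' for II; it defines the ingroup but does not resolve relationships within it.
Only Litheus and Platyensis show the derived state '+' for III, supporting them as a clade.
IV: derived state '+' in Helioites, Litheus, Meroodon, Microilis, and Platyensis only — synapomorphy for {Helioites, Litheus, Meroodon, Microilis, Platyensis}.
V: derived state '+' in Helioites, Litheus, and Platyensis only — synapomorphy for {Helioites, Litheus, Platyensis}.
Most parsimonious ingroup topology: (Haliax,(Microilis,(((Litheus,Platyensis),Helioites),Meroodon))).
Litheus and Platyensis share a more recent common ancestor with each other than either does with Haliax, so Haliax is the least closely related of the three.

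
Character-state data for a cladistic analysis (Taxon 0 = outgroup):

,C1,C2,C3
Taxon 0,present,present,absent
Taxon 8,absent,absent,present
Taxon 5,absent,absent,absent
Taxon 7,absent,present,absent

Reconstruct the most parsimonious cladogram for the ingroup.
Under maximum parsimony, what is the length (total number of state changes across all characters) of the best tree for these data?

3

Character polarity is set by the outgroup: the derived state is whichever differs from the outgroup's state, so for C1, C2 the derived state is 'absent', and for the remaining characters it is 'present'.
C1 (derived state 'absent') is shared by all ingroup taxa — unites the whole ingroup.
Only Taxon 5 and Taxon 8 show the derived state 'absent' for C2, supporting them as a clade.
C3 (derived state 'present') is unique to Taxon 8 (autapomorphy; uninformative for grouping).
Most parsimonious ingroup topology: ((Taxon 8,Taxon 5),Taxon 7).
Changes per character on this tree: C1: 1; C2: 1; C3: 1.
Total = 3.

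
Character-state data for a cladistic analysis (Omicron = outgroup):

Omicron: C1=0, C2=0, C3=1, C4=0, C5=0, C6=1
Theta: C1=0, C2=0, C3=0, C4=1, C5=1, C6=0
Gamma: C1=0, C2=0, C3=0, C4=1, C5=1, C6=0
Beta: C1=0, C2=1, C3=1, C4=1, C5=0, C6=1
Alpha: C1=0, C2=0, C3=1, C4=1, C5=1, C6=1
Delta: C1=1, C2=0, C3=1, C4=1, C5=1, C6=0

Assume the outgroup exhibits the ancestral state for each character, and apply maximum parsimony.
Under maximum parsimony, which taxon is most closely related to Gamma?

Theta

Character polarity is set by the outgroup: the derived state is whichever differs from the outgroup's state, so for C3, C6 the derived state is '0', and for the remaining characters it is '1'.
C1: derived state '1' in Delta only — an autapomorphy, so it tells us nothing about relationships among taxa.
C2: derived state '1' in Beta only — an autapomorphy, so it tells us nothing about relationships among taxa.
C3 (derived state '0') is shared by Gamma and Theta — a synapomorphy uniting that clade.
C4 (derived state '1') is shared by all ingroup taxa — unites the whole ingroup.
Only Alpha, Delta, Gamma, and Theta show the derived state '1' for C5, supporting them as a clade.
C6 (derived state '0') is shared by Delta, Gamma, and Theta — a synapomorphy uniting that clade.
Most parsimonious ingroup topology: ((((Theta,Gamma),Delta),Alpha),Beta).
Gamma and Theta form a cherry on this tree, so they are sister taxa.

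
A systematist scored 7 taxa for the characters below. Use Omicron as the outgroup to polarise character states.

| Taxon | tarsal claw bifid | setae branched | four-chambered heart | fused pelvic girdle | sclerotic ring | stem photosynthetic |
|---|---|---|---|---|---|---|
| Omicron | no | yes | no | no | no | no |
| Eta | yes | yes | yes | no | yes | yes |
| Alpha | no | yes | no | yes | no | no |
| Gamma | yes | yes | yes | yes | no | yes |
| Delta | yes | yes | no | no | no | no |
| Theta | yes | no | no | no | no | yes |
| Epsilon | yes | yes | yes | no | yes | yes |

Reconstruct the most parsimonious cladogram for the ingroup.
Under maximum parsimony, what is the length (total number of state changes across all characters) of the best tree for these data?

7

Character polarity is set by the outgroup: the derived state is whichever differs from the outgroup's state, so for setae branched the derived state is 'no', and for the remaining characters it is 'yes'.
Only Delta, Epsilon, Eta, Gamma, and Theta show the derived state 'yes' for tarsal claw bifid, supporting them as a clade.
setae branched: derived state 'no' in Theta only — an autapomorphy, so it tells us nothing about relationships among taxa.
four-chambered heart (derived state 'yes') is shared by Epsilon, Eta, and Gamma — a synapomorphy uniting that clade.
fused pelvic girdle groups Alpha and Gamma, which is incompatible with the clades supported by the remaining characters; treating it as convergent (homoplasy) costs fewer steps than any alternative tree.
sclerotic ring: derived state 'yes' in Epsilon and Eta only — synapomorphy for {Epsilon, Eta}.
stem photosynthetic: derived state 'yes' in Epsilon, Eta, Gamma, and Theta only — synapomorphy for {Epsilon, Eta, Gamma, Theta}.
Most parsimonious ingroup topology: (((((Eta,Epsilon),Gamma),Theta),Delta),Alpha).
Changes per character on this tree: tarsal claw bifid: 1; setae branched: 1; four-chambered heart: 1; fused pelvic girdle: 2; sclerotic ring: 1; stem photosynthetic: 1.
Total = 7.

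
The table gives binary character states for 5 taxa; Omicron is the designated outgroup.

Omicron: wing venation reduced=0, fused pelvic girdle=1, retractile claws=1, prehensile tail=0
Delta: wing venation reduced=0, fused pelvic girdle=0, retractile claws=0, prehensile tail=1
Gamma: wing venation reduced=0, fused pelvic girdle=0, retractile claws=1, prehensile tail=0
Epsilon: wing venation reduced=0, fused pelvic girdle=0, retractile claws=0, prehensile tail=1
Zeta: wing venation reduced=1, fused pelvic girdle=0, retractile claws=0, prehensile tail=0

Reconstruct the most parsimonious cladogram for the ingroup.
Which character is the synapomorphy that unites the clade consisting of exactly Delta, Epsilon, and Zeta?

Character polarity is set by the outgroup: the derived state is whichever differs from the outgroup's state, so for fused pelvic girdle, retractile claws the derived state is '0', and for the remaining characters it is '1'.
wing venation reduced: derived state '1' in Zeta only — an autapomorphy, so it tells us nothing about relationships among taxa.
fused pelvic girdle (derived state '0') is shared by all ingroup taxa — unites the whole ingroup.
Only Delta, Epsilon, and Zeta show the derived state '0' for retractile claws, supporting them as a clade.
Only Delta and Epsilon show the derived state '1' for prehensile tail, supporting them as a clade.
Most parsimonious ingroup topology: (((Delta,Epsilon),Zeta),Gamma).
The clade {Delta, Epsilon, Zeta} is supported by retractile claws: its derived state '0' occurs in exactly those taxa and in no other taxon (including the outgroup).

retractile claws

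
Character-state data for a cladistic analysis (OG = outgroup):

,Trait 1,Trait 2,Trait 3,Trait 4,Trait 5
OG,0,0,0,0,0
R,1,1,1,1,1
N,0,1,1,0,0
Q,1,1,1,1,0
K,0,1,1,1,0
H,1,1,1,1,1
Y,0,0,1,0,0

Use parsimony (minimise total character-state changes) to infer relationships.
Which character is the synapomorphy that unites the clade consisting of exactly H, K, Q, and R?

Trait 4

The outgroup has state '0' for every character, so '1' is the derived state throughout.
Trait 1: derived state '1' in H, Q, and R only — synapomorphy for {H, Q, R}.
Trait 2 (derived state '1') is shared by H, K, N, Q, and R — a synapomorphy uniting that clade.
All ingroup taxa share the derived state '1' for Trait 3; it defines the ingroup but does not resolve relationships within it.
Trait 4 (derived state '1') is shared by H, K, Q, and R — a synapomorphy uniting that clade.
Trait 5: derived state '1' in H and R only — synapomorphy for {H, R}.
Most parsimonious ingroup topology: (((((R,H),Q),K),N),Y).
The clade {H, K, Q, R} is supported by Trait 4: its derived state '1' occurs in exactly those taxa and in no other taxon (including the outgroup).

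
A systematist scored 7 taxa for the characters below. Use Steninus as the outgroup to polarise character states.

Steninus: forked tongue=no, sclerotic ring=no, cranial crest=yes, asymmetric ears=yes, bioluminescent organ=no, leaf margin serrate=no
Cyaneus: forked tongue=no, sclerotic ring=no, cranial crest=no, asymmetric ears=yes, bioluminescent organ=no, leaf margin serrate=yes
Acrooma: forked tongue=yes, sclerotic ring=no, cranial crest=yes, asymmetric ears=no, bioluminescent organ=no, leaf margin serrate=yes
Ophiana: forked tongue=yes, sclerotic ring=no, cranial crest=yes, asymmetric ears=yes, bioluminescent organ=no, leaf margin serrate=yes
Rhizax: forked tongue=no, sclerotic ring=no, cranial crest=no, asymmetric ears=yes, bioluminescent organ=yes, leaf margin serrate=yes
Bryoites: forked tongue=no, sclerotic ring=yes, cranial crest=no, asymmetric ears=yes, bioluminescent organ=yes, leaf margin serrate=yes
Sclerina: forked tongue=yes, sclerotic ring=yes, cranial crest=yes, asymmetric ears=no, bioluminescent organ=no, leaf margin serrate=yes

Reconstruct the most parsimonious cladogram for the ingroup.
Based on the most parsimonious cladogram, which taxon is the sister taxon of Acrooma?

Sclerina

Character polarity is set by the outgroup: the derived state is whichever differs from the outgroup's state, so for cranial crest, asymmetric ears the derived state is 'no', and for the remaining characters it is 'yes'.
Only Acrooma, Ophiana, and Sclerina show the derived state 'yes' for forked tongue, supporting them as a clade.
sclerotic ring (state 'yes') occurs in Bryoites and Sclerina but conflicts with the nesting implied by the other characters — most parsimoniously interpreted as homoplasy.
cranial crest: derived state 'no' in Bryoites, Cyaneus, and Rhizax only — synapomorphy for {Bryoites, Cyaneus, Rhizax}.
asymmetric ears (derived state 'no') is shared by Acrooma and Sclerina — a synapomorphy uniting that clade.
bioluminescent organ: derived state 'yes' in Bryoites and Rhizax only — synapomorphy for {Bryoites, Rhizax}.
All ingroup taxa share the derived state 'yes' for leaf margin serrate; it defines the ingroup but does not resolve relationships within it.
Most parsimonious ingroup topology: ((Cyaneus,(Rhizax,Bryoites)),((Acrooma,Sclerina),Ophiana)).
Acrooma and Sclerina form a cherry on this tree, so they are sister taxa.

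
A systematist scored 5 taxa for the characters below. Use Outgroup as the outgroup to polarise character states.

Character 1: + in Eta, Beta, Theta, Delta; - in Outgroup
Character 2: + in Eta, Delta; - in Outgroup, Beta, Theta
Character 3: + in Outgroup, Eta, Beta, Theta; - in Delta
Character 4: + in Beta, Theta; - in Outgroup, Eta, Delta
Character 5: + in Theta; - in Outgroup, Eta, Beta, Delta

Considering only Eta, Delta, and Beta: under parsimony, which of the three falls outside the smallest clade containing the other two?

Beta

Character polarity is set by the outgroup: the derived state is whichever differs from the outgroup's state, so for Character 3 the derived state is '-', and for the remaining characters it is '+'.
Character 1 (derived state '+') is shared by all ingroup taxa — unites the whole ingroup.
Only Delta and Eta show the derived state '+' for Character 2, supporting them as a clade.
Character 3 (derived state '-') is unique to Delta (autapomorphy; uninformative for grouping).
Character 4 (derived state '+') is shared by Beta and Theta — a synapomorphy uniting that clade.
Character 5: derived state '+' in Theta only — an autapomorphy, so it tells us nothing about relationships among taxa.
Most parsimonious ingroup topology: ((Eta,Delta),(Beta,Theta)).
Eta and Delta share a more recent common ancestor with each other than either does with Beta, so Beta is the least closely related of the three.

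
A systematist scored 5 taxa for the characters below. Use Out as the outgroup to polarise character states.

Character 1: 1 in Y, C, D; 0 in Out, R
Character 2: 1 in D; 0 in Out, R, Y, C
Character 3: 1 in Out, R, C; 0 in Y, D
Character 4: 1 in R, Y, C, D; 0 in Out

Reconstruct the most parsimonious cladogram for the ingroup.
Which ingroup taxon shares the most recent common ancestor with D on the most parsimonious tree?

Y

Character polarity is set by the outgroup: the derived state is whichever differs from the outgroup's state, so for Character 3 the derived state is '0', and for the remaining characters it is '1'.
Character 1 (derived state '1') is shared by C, D, and Y — a synapomorphy uniting that clade.
Character 2: derived state '1' in D only — an autapomorphy, so it tells us nothing about relationships among taxa.
Character 3 (derived state '0') is shared by D and Y — a synapomorphy uniting that clade.
Character 4 (derived state '1') is shared by all ingroup taxa — unites the whole ingroup.
Most parsimonious ingroup topology: (R,((Y,D),C)).
D and Y form a cherry on this tree, so they are sister taxa.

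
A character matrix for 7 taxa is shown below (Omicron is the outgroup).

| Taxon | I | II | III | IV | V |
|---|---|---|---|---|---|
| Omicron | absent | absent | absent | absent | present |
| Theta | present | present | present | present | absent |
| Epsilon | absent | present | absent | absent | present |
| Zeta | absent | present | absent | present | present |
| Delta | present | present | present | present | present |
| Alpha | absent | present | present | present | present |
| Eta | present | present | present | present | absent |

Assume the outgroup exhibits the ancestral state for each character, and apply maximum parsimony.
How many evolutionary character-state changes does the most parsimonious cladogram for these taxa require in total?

5

Character polarity is set by the outgroup: the derived state is whichever differs from the outgroup's state, so for V the derived state is 'absent', and for the remaining characters it is 'present'.
I: derived state 'present' in Delta, Eta, and Theta only — synapomorphy for {Delta, Eta, Theta}.
II (derived state 'present') is shared by all ingroup taxa — unites the whole ingroup.
III: derived state 'present' in Alpha, Delta, Eta, and Theta only — synapomorphy for {Alpha, Delta, Eta, Theta}.
IV: derived state 'present' in Alpha, Delta, Eta, Theta, and Zeta only — synapomorphy for {Alpha, Delta, Eta, Theta, Zeta}.
V (derived state 'absent') is shared by Eta and Theta — a synapomorphy uniting that clade.
Most parsimonious ingroup topology: (((((Theta,Eta),Delta),Alpha),Zeta),Epsilon).
Changes per character on this tree: I: 1; II: 1; III: 1; IV: 1; V: 1.
Total = 5.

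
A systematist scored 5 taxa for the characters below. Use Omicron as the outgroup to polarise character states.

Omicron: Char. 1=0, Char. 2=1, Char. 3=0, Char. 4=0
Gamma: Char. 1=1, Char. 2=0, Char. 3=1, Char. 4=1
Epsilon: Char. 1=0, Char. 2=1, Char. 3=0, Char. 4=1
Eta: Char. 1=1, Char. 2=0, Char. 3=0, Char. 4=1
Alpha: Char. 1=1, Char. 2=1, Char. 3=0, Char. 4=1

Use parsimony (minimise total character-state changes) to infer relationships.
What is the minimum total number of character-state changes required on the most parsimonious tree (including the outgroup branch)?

Character polarity is set by the outgroup: the derived state is whichever differs from the outgroup's state, so for Char. 2 the derived state is '0', and for the remaining characters it is '1'.
Char. 1 (derived state '1') is shared by Alpha, Eta, and Gamma — a synapomorphy uniting that clade.
Only Eta and Gamma show the derived state '0' for Char. 2, supporting them as a clade.
Char. 3 (derived state '1') is unique to Gamma (autapomorphy; uninformative for grouping).
Char. 4 (derived state '1') is shared by all ingroup taxa — unites the whole ingroup.
Most parsimonious ingroup topology: (((Gamma,Eta),Alpha),Epsilon).
Changes per character on this tree: Char. 1: 1; Char. 2: 1; Char. 3: 1; Char. 4: 1.
Total = 4.

4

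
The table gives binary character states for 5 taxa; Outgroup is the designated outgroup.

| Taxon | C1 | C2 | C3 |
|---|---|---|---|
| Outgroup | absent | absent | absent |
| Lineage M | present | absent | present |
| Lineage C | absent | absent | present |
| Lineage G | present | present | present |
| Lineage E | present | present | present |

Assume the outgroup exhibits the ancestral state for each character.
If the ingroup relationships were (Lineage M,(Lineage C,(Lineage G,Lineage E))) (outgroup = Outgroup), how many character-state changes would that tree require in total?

Map each character onto (Lineage M,(Lineage C,(Lineage G,Lineage E))) (rooted by Outgroup) and count the minimum state changes it requires (Fitch parsimony):
C1: 2; C2: 1; C3: 1.
Total tree length = 4.

4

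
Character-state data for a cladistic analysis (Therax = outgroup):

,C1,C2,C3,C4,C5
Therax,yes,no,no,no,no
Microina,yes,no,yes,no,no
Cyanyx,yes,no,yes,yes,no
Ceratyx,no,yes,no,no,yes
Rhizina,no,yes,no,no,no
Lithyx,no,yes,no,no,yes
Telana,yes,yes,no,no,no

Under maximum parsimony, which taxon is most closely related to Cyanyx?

Microina

Character polarity is set by the outgroup: the derived state is whichever differs from the outgroup's state, so for C1 the derived state is 'no', and for the remaining characters it is 'yes'.
C1 (derived state 'no') is shared by Ceratyx, Lithyx, and Rhizina — a synapomorphy uniting that clade.
C2: derived state 'yes' in Ceratyx, Lithyx, Rhizina, and Telana only — synapomorphy for {Ceratyx, Lithyx, Rhizina, Telana}.
C3 (derived state 'yes') is shared by Cyanyx and Microina — a synapomorphy uniting that clade.
C4: derived state 'yes' in Cyanyx only — an autapomorphy, so it tells us nothing about relationships among taxa.
C5 (derived state 'yes') is shared by Ceratyx and Lithyx — a synapomorphy uniting that clade.
Most parsimonious ingroup topology: ((Microina,Cyanyx),(((Ceratyx,Lithyx),Rhizina),Telana)).
Cyanyx and Microina form a cherry on this tree, so they are sister taxa.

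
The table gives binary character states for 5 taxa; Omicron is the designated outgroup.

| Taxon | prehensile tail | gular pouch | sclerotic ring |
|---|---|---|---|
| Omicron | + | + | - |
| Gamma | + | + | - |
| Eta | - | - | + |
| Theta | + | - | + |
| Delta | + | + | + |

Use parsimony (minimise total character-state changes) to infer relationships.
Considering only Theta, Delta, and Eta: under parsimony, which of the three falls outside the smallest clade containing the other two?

Character polarity is set by the outgroup: the derived state is whichever differs from the outgroup's state, so for prehensile tail, gular pouch the derived state is '-', and for the remaining characters it is '+'.
prehensile tail: derived state '-' in Eta only — an autapomorphy, so it tells us nothing about relationships among taxa.
gular pouch: derived state '-' in Eta and Theta only — synapomorphy for {Eta, Theta}.
sclerotic ring (derived state '+') is shared by Delta, Eta, and Theta — a synapomorphy uniting that clade.
Most parsimonious ingroup topology: (Gamma,((Eta,Theta),Delta)).
Eta and Theta share a more recent common ancestor with each other than either does with Delta, so Delta is the least closely related of the three.

Delta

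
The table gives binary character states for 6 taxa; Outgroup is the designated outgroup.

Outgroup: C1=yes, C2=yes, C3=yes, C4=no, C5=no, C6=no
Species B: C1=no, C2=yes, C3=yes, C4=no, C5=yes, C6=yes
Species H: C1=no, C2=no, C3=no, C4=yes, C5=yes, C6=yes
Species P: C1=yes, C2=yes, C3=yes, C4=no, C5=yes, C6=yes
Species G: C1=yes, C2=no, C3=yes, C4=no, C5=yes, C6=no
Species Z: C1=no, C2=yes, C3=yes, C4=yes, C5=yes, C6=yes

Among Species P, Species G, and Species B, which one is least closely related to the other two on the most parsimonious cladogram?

Species G

Character polarity is set by the outgroup: the derived state is whichever differs from the outgroup's state, so for C1, C2, C3 the derived state is 'no', and for the remaining characters it is 'yes'.
C1 (derived state 'no') is shared by Species B, Species H, and Species Z — a synapomorphy uniting that clade.
C2 groups Species G and Species H, which is incompatible with the clades supported by the remaining characters; treating it as convergent (homoplasy) costs fewer steps than any alternative tree.
C3: derived state 'no' in Species H only — an autapomorphy, so it tells us nothing about relationships among taxa.
C4 (derived state 'yes') is shared by Species H and Species Z — a synapomorphy uniting that clade.
C5 (derived state 'yes') is shared by all ingroup taxa — unites the whole ingroup.
Only Species B, Species H, Species P, and Species Z show the derived state 'yes' for C6, supporting them as a clade.
Most parsimonious ingroup topology: (((Species B,(Species H,Species Z)),Species P),Species G).
Species P and Species B share a more recent common ancestor with each other than either does with Species G, so Species G is the least closely related of the three.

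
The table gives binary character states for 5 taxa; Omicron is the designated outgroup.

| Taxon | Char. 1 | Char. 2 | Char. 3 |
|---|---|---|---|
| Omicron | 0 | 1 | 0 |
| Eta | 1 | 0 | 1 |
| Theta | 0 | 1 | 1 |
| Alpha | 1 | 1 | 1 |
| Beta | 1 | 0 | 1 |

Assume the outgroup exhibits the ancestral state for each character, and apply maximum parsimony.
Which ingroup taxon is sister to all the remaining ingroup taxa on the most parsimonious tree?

Character polarity is set by the outgroup: the derived state is whichever differs from the outgroup's state, so for Char. 2 the derived state is '0', and for the remaining characters it is '1'.
Only Alpha, Beta, and Eta show the derived state '1' for Char. 1, supporting them as a clade.
Only Beta and Eta show the derived state '0' for Char. 2, supporting them as a clade.
Char. 3 (derived state '1') is shared by all ingroup taxa — unites the whole ingroup.
Most parsimonious ingroup topology: (((Eta,Beta),Alpha),Theta).
Theta is sister to the clade containing all other ingroup taxa, so it is the earliest-diverging (most basal) ingroup lineage.

Theta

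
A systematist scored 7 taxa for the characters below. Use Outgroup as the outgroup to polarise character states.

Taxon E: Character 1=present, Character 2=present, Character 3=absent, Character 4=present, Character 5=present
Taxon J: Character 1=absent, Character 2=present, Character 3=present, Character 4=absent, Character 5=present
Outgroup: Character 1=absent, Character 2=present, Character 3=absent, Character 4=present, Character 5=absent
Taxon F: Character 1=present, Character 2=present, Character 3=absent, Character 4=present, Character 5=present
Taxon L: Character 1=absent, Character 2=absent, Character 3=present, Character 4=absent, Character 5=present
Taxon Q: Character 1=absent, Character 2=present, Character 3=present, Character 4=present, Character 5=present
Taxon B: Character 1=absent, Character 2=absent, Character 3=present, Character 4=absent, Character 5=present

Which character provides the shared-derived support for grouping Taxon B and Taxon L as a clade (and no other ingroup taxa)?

Character polarity is set by the outgroup: the derived state is whichever differs from the outgroup's state, so for Character 2, Character 4 the derived state is 'absent', and for the remaining characters it is 'present'.
Character 1: derived state 'present' in Taxon E and Taxon F only — synapomorphy for {Taxon E, Taxon F}.
Character 2: derived state 'absent' in Taxon B and Taxon L only — synapomorphy for {Taxon B, Taxon L}.
Character 3: derived state 'present' in Taxon B, Taxon J, Taxon L, and Taxon Q only — synapomorphy for {Taxon B, Taxon J, Taxon L, Taxon Q}.
Only Taxon B, Taxon J, and Taxon L show the derived state 'absent' for Character 4, supporting them as a clade.
All ingroup taxa share the derived state 'present' for Character 5; it defines the ingroup but does not resolve relationships within it.
Most parsimonious ingroup topology: ((Taxon E,Taxon F),(((Taxon L,Taxon B),Taxon J),Taxon Q)).
The clade {Taxon B, Taxon L} is supported by Character 2: its derived state 'absent' occurs in exactly those taxa and in no other taxon (including the outgroup).

Character 2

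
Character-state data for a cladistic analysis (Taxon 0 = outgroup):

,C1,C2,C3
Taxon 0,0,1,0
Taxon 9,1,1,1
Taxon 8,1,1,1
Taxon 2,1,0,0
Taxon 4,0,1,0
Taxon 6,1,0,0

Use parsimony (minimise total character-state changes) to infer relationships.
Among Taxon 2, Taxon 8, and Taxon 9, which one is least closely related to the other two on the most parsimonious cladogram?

Taxon 2

Character polarity is set by the outgroup: the derived state is whichever differs from the outgroup's state, so for C2 the derived state is '0', and for the remaining characters it is '1'.
Only Taxon 2, Taxon 6, Taxon 8, and Taxon 9 show the derived state '1' for C1, supporting them as a clade.
Only Taxon 2 and Taxon 6 show the derived state '0' for C2, supporting them as a clade.
Only Taxon 8 and Taxon 9 show the derived state '1' for C3, supporting them as a clade.
Most parsimonious ingroup topology: (((Taxon 9,Taxon 8),(Taxon 2,Taxon 6)),Taxon 4).
Taxon 8 and Taxon 9 share a more recent common ancestor with each other than either does with Taxon 2, so Taxon 2 is the least closely related of the three.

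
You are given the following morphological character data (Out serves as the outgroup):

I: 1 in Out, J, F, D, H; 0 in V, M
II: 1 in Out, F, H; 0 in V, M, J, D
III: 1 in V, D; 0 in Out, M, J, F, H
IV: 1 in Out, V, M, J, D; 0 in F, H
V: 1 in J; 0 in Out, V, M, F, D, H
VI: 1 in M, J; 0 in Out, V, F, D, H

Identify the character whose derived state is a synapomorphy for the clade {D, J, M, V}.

II

Character polarity is set by the outgroup: the derived state is whichever differs from the outgroup's state, so for I, II, IV the derived state is '0', and for the remaining characters it is '1'.
I groups M and V, which is incompatible with the clades supported by the remaining characters; treating it as convergent (homoplasy) costs fewer steps than any alternative tree.
II (derived state '0') is shared by D, J, M, and V — a synapomorphy uniting that clade.
Only D and V show the derived state '1' for III, supporting them as a clade.
IV: derived state '0' in F and H only — synapomorphy for {F, H}.
V: derived state '1' in J only — an autapomorphy, so it tells us nothing about relationships among taxa.
Only J and M show the derived state '1' for VI, supporting them as a clade.
Most parsimonious ingroup topology: (((V,D),(M,J)),(F,H)).
The clade {D, J, M, V} is supported by II: its derived state '0' occurs in exactly those taxa and in no other taxon (including the outgroup).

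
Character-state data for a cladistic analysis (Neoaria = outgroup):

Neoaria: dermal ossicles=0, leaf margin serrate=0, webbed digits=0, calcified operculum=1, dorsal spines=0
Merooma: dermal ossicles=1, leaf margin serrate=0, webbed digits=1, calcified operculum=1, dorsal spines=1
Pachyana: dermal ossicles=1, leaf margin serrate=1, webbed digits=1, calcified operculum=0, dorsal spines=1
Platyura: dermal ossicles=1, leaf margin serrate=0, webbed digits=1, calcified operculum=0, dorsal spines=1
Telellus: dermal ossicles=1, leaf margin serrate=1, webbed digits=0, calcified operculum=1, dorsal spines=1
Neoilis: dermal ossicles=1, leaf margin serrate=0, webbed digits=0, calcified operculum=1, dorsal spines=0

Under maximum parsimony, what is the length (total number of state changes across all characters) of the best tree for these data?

6

Character polarity is set by the outgroup: the derived state is whichever differs from the outgroup's state, so for calcified operculum the derived state is '0', and for the remaining characters it is '1'.
All ingroup taxa share the derived state '1' for dermal ossicles; it defines the ingroup but does not resolve relationships within it.
leaf margin serrate groups Pachyana and Telellus, which is incompatible with the clades supported by the remaining characters; treating it as convergent (homoplasy) costs fewer steps than any alternative tree.
webbed digits: derived state '1' in Merooma, Pachyana, and Platyura only — synapomorphy for {Merooma, Pachyana, Platyura}.
Only Pachyana and Platyura show the derived state '0' for calcified operculum, supporting them as a clade.
dorsal spines (derived state '1') is shared by Merooma, Pachyana, Platyura, and Telellus — a synapomorphy uniting that clade.
Most parsimonious ingroup topology: (((Merooma,(Pachyana,Platyura)),Telellus),Neoilis).
Changes per character on this tree: dermal ossicles: 1; leaf margin serrate: 2; webbed digits: 1; calcified operculum: 1; dorsal spines: 1.
Total = 6.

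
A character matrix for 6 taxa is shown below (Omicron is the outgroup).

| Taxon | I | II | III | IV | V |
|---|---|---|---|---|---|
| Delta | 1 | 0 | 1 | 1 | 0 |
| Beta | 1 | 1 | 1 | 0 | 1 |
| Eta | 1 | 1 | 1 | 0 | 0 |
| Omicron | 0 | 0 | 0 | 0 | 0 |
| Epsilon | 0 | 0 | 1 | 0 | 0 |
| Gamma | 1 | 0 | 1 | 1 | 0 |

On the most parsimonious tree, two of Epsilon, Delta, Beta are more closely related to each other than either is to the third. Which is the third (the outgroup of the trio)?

The outgroup has state '0' for every character, so '1' is the derived state throughout.
I (derived state '1') is shared by Beta, Delta, Eta, and Gamma — a synapomorphy uniting that clade.
Only Beta and Eta show the derived state '1' for II, supporting them as a clade.
III (derived state '1') is shared by all ingroup taxa — unites the whole ingroup.
IV (derived state '1') is shared by Delta and Gamma — a synapomorphy uniting that clade.
V (derived state '1') is unique to Beta (autapomorphy; uninformative for grouping).
Most parsimonious ingroup topology: (Epsilon,((Gamma,Delta),(Beta,Eta))).
Delta and Beta share a more recent common ancestor with each other than either does with Epsilon, so Epsilon is the least closely related of the three.

Epsilon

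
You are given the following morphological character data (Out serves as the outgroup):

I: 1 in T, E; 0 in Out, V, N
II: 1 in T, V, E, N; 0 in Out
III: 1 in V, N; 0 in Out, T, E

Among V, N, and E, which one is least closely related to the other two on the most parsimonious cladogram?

E

The outgroup has state '0' for every character, so '1' is the derived state throughout.
I: derived state '1' in E and T only — synapomorphy for {E, T}.
All ingroup taxa share the derived state '1' for II; it defines the ingroup but does not resolve relationships within it.
III: derived state '1' in N and V only — synapomorphy for {N, V}.
Most parsimonious ingroup topology: ((T,E),(V,N)).
N and V share a more recent common ancestor with each other than either does with E, so E is the least closely related of the three.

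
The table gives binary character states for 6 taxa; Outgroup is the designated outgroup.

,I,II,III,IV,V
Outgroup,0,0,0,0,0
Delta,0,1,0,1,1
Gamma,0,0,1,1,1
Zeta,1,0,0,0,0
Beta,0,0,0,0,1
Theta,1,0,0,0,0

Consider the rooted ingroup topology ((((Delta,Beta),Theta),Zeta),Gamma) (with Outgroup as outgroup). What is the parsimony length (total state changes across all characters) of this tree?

Map each character onto ((((Delta,Beta),Theta),Zeta),Gamma) (rooted by Outgroup) and count the minimum state changes it requires (Fitch parsimony):
I: 2; II: 1; III: 1; IV: 2; V: 2.
Total tree length = 8.

8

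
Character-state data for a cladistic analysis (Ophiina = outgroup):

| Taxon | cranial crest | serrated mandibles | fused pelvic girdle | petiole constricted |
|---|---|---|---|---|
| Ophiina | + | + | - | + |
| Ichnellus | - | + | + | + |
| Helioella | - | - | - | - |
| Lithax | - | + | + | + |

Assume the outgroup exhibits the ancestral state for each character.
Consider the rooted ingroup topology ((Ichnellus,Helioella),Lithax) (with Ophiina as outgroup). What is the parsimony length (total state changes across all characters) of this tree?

Map each character onto ((Ichnellus,Helioella),Lithax) (rooted by Ophiina) and count the minimum state changes it requires (Fitch parsimony):
cranial crest: 1; serrated mandibles: 1; fused pelvic girdle: 2; petiole constricted: 1.
Total tree length = 5.

5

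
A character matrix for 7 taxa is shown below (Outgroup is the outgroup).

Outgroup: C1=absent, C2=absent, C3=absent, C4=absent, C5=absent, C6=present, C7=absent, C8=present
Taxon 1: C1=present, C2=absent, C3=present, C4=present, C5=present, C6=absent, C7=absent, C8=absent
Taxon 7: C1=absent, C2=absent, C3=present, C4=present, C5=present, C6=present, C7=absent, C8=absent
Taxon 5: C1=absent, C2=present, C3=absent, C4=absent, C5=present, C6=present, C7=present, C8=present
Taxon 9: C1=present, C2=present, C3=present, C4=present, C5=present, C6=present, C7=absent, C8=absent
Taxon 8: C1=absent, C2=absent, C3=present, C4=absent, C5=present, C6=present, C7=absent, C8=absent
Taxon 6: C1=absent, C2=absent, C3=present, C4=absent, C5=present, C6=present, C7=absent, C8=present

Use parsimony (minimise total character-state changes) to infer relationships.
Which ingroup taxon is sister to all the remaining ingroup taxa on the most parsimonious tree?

Taxon 5

Character polarity is set by the outgroup: the derived state is whichever differs from the outgroup's state, so for C6, C8 the derived state is 'absent', and for the remaining characters it is 'present'.
C1: derived state 'present' in Taxon 1 and Taxon 9 only — synapomorphy for {Taxon 1, Taxon 9}.
C2 groups Taxon 5 and Taxon 9, which is incompatible with the clades supported by the remaining characters; treating it as convergent (homoplasy) costs fewer steps than any alternative tree.
C3: derived state 'present' in Taxon 1, Taxon 6, Taxon 7, Taxon 8, and Taxon 9 only — synapomorphy for {Taxon 1, Taxon 6, Taxon 7, Taxon 8, Taxon 9}.
Only Taxon 1, Taxon 7, and Taxon 9 show the derived state 'present' for C4, supporting them as a clade.
All ingroup taxa share the derived state 'present' for C5; it defines the ingroup but does not resolve relationships within it.
C6: derived state 'absent' in Taxon 1 only — an autapomorphy, so it tells us nothing about relationships among taxa.
C7 (derived state 'present') is unique to Taxon 5 (autapomorphy; uninformative for grouping).
Only Taxon 1, Taxon 7, Taxon 8, and Taxon 9 show the derived state 'absent' for C8, supporting them as a clade.
Most parsimonious ingroup topology: (((((Taxon 1,Taxon 9),Taxon 7),Taxon 8),Taxon 6),Taxon 5).
Taxon 5 is sister to the clade containing all other ingroup taxa, so it is the earliest-diverging (most basal) ingroup lineage.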